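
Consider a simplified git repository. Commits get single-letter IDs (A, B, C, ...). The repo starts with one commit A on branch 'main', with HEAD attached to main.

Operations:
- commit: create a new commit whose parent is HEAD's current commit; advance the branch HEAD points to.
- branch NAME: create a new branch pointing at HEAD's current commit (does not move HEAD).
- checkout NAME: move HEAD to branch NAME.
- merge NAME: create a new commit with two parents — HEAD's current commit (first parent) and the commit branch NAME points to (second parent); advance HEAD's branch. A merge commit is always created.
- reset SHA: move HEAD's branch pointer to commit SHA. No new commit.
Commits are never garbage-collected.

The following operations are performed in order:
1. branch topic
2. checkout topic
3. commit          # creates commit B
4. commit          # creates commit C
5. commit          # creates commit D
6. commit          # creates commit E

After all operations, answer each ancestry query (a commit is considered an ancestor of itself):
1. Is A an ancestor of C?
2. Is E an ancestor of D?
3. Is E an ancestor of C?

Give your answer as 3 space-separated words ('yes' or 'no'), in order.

Answer: yes no no

Derivation:
After op 1 (branch): HEAD=main@A [main=A topic=A]
After op 2 (checkout): HEAD=topic@A [main=A topic=A]
After op 3 (commit): HEAD=topic@B [main=A topic=B]
After op 4 (commit): HEAD=topic@C [main=A topic=C]
After op 5 (commit): HEAD=topic@D [main=A topic=D]
After op 6 (commit): HEAD=topic@E [main=A topic=E]
ancestors(C) = {A,B,C}; A in? yes
ancestors(D) = {A,B,C,D}; E in? no
ancestors(C) = {A,B,C}; E in? no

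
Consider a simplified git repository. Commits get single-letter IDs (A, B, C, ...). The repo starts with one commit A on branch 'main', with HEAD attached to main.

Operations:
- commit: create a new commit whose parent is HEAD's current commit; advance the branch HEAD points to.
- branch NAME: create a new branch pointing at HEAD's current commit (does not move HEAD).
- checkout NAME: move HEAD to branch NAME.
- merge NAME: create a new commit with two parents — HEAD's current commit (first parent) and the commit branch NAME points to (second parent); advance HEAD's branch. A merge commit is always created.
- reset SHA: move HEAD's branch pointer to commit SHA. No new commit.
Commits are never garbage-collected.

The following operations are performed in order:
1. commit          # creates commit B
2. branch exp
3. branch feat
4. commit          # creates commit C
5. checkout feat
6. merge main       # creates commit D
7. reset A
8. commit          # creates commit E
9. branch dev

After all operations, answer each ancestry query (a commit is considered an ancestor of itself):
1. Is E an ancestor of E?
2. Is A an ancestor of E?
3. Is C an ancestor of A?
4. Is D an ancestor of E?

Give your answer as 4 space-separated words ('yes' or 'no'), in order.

After op 1 (commit): HEAD=main@B [main=B]
After op 2 (branch): HEAD=main@B [exp=B main=B]
After op 3 (branch): HEAD=main@B [exp=B feat=B main=B]
After op 4 (commit): HEAD=main@C [exp=B feat=B main=C]
After op 5 (checkout): HEAD=feat@B [exp=B feat=B main=C]
After op 6 (merge): HEAD=feat@D [exp=B feat=D main=C]
After op 7 (reset): HEAD=feat@A [exp=B feat=A main=C]
After op 8 (commit): HEAD=feat@E [exp=B feat=E main=C]
After op 9 (branch): HEAD=feat@E [dev=E exp=B feat=E main=C]
ancestors(E) = {A,E}; E in? yes
ancestors(E) = {A,E}; A in? yes
ancestors(A) = {A}; C in? no
ancestors(E) = {A,E}; D in? no

Answer: yes yes no no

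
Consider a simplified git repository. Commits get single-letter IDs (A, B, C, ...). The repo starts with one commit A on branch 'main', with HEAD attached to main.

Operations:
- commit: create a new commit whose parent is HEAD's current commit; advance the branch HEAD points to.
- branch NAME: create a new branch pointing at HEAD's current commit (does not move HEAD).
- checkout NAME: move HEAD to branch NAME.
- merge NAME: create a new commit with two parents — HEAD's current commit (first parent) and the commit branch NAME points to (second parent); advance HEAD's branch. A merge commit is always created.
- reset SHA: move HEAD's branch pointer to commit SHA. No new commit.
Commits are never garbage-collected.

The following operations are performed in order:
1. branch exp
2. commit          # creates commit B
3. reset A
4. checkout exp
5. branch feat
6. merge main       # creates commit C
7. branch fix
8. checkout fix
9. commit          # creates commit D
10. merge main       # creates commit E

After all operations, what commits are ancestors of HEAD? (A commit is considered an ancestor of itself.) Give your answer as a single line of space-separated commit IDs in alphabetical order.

Answer: A C D E

Derivation:
After op 1 (branch): HEAD=main@A [exp=A main=A]
After op 2 (commit): HEAD=main@B [exp=A main=B]
After op 3 (reset): HEAD=main@A [exp=A main=A]
After op 4 (checkout): HEAD=exp@A [exp=A main=A]
After op 5 (branch): HEAD=exp@A [exp=A feat=A main=A]
After op 6 (merge): HEAD=exp@C [exp=C feat=A main=A]
After op 7 (branch): HEAD=exp@C [exp=C feat=A fix=C main=A]
After op 8 (checkout): HEAD=fix@C [exp=C feat=A fix=C main=A]
After op 9 (commit): HEAD=fix@D [exp=C feat=A fix=D main=A]
After op 10 (merge): HEAD=fix@E [exp=C feat=A fix=E main=A]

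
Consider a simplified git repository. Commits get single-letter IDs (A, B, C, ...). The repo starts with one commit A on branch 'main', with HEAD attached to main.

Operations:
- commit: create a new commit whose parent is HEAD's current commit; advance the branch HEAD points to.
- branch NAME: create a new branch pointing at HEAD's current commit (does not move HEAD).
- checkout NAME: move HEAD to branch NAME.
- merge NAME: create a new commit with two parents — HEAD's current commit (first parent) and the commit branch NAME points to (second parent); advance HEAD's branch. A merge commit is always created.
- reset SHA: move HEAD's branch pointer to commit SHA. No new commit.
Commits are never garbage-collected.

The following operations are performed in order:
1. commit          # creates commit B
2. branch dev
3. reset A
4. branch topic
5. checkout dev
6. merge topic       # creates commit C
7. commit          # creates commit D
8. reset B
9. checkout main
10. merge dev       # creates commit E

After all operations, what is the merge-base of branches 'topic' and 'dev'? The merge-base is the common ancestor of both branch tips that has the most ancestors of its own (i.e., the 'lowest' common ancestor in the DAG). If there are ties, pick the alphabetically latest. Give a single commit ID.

After op 1 (commit): HEAD=main@B [main=B]
After op 2 (branch): HEAD=main@B [dev=B main=B]
After op 3 (reset): HEAD=main@A [dev=B main=A]
After op 4 (branch): HEAD=main@A [dev=B main=A topic=A]
After op 5 (checkout): HEAD=dev@B [dev=B main=A topic=A]
After op 6 (merge): HEAD=dev@C [dev=C main=A topic=A]
After op 7 (commit): HEAD=dev@D [dev=D main=A topic=A]
After op 8 (reset): HEAD=dev@B [dev=B main=A topic=A]
After op 9 (checkout): HEAD=main@A [dev=B main=A topic=A]
After op 10 (merge): HEAD=main@E [dev=B main=E topic=A]
ancestors(topic=A): ['A']
ancestors(dev=B): ['A', 'B']
common: ['A']

Answer: A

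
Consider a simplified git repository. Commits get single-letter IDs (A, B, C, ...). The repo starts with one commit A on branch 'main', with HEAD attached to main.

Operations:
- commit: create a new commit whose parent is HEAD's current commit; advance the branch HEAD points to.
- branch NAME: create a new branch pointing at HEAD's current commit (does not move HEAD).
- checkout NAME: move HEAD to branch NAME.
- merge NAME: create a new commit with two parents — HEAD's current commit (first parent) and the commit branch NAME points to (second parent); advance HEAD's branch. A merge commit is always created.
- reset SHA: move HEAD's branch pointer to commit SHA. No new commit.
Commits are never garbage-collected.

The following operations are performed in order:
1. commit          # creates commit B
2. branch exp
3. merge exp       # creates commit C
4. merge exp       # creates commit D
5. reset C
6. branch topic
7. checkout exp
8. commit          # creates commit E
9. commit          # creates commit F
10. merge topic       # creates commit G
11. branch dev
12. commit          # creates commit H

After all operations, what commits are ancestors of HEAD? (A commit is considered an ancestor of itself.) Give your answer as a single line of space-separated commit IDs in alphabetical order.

After op 1 (commit): HEAD=main@B [main=B]
After op 2 (branch): HEAD=main@B [exp=B main=B]
After op 3 (merge): HEAD=main@C [exp=B main=C]
After op 4 (merge): HEAD=main@D [exp=B main=D]
After op 5 (reset): HEAD=main@C [exp=B main=C]
After op 6 (branch): HEAD=main@C [exp=B main=C topic=C]
After op 7 (checkout): HEAD=exp@B [exp=B main=C topic=C]
After op 8 (commit): HEAD=exp@E [exp=E main=C topic=C]
After op 9 (commit): HEAD=exp@F [exp=F main=C topic=C]
After op 10 (merge): HEAD=exp@G [exp=G main=C topic=C]
After op 11 (branch): HEAD=exp@G [dev=G exp=G main=C topic=C]
After op 12 (commit): HEAD=exp@H [dev=G exp=H main=C topic=C]

Answer: A B C E F G H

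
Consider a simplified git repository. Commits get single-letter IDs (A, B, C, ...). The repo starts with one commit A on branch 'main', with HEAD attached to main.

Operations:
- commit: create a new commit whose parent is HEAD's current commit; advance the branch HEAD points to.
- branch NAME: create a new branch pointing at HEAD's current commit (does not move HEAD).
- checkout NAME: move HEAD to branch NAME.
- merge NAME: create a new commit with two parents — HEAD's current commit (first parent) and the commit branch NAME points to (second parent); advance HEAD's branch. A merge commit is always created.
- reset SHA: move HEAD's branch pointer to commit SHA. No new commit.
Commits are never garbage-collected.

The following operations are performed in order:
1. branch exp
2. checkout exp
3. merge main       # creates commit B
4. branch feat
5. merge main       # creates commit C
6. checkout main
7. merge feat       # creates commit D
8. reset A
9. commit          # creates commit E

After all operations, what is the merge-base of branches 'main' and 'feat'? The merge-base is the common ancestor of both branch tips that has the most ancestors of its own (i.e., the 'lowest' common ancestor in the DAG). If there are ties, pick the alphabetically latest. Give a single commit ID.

After op 1 (branch): HEAD=main@A [exp=A main=A]
After op 2 (checkout): HEAD=exp@A [exp=A main=A]
After op 3 (merge): HEAD=exp@B [exp=B main=A]
After op 4 (branch): HEAD=exp@B [exp=B feat=B main=A]
After op 5 (merge): HEAD=exp@C [exp=C feat=B main=A]
After op 6 (checkout): HEAD=main@A [exp=C feat=B main=A]
After op 7 (merge): HEAD=main@D [exp=C feat=B main=D]
After op 8 (reset): HEAD=main@A [exp=C feat=B main=A]
After op 9 (commit): HEAD=main@E [exp=C feat=B main=E]
ancestors(main=E): ['A', 'E']
ancestors(feat=B): ['A', 'B']
common: ['A']

Answer: A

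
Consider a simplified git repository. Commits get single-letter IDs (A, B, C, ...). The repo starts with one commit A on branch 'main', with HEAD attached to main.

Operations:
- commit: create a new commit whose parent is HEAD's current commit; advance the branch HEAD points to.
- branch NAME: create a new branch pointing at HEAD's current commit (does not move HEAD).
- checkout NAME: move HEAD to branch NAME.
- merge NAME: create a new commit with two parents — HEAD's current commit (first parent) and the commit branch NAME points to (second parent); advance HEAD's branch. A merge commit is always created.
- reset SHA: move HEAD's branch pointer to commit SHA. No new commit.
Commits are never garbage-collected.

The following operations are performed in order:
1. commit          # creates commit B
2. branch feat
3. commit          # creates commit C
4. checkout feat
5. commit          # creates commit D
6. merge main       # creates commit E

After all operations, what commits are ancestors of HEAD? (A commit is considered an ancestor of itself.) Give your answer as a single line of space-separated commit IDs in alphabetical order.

After op 1 (commit): HEAD=main@B [main=B]
After op 2 (branch): HEAD=main@B [feat=B main=B]
After op 3 (commit): HEAD=main@C [feat=B main=C]
After op 4 (checkout): HEAD=feat@B [feat=B main=C]
After op 5 (commit): HEAD=feat@D [feat=D main=C]
After op 6 (merge): HEAD=feat@E [feat=E main=C]

Answer: A B C D E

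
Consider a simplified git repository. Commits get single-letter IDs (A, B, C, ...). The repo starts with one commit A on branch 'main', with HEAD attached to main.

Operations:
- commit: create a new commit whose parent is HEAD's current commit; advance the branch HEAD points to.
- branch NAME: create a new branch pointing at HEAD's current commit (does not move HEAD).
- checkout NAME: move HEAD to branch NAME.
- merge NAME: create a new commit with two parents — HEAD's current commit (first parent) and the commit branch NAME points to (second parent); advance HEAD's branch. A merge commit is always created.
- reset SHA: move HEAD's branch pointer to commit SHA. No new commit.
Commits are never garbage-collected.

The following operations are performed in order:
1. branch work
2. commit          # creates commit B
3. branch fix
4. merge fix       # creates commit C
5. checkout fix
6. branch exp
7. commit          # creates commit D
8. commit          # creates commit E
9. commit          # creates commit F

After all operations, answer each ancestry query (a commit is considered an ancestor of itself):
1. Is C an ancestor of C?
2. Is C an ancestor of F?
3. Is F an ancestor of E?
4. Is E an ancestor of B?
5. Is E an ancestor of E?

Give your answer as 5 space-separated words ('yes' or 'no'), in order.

After op 1 (branch): HEAD=main@A [main=A work=A]
After op 2 (commit): HEAD=main@B [main=B work=A]
After op 3 (branch): HEAD=main@B [fix=B main=B work=A]
After op 4 (merge): HEAD=main@C [fix=B main=C work=A]
After op 5 (checkout): HEAD=fix@B [fix=B main=C work=A]
After op 6 (branch): HEAD=fix@B [exp=B fix=B main=C work=A]
After op 7 (commit): HEAD=fix@D [exp=B fix=D main=C work=A]
After op 8 (commit): HEAD=fix@E [exp=B fix=E main=C work=A]
After op 9 (commit): HEAD=fix@F [exp=B fix=F main=C work=A]
ancestors(C) = {A,B,C}; C in? yes
ancestors(F) = {A,B,D,E,F}; C in? no
ancestors(E) = {A,B,D,E}; F in? no
ancestors(B) = {A,B}; E in? no
ancestors(E) = {A,B,D,E}; E in? yes

Answer: yes no no no yes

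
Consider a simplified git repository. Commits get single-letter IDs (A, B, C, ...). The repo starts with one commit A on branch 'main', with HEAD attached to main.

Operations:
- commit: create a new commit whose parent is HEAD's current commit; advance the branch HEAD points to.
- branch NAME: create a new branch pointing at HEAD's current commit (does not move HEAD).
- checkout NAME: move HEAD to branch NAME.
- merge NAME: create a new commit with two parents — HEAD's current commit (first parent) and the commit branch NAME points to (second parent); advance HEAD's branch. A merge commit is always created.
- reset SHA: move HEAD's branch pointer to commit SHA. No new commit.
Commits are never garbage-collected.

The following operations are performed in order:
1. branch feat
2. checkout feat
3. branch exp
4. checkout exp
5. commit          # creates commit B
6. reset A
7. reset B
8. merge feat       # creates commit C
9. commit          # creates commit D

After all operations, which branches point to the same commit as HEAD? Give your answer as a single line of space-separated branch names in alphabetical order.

After op 1 (branch): HEAD=main@A [feat=A main=A]
After op 2 (checkout): HEAD=feat@A [feat=A main=A]
After op 3 (branch): HEAD=feat@A [exp=A feat=A main=A]
After op 4 (checkout): HEAD=exp@A [exp=A feat=A main=A]
After op 5 (commit): HEAD=exp@B [exp=B feat=A main=A]
After op 6 (reset): HEAD=exp@A [exp=A feat=A main=A]
After op 7 (reset): HEAD=exp@B [exp=B feat=A main=A]
After op 8 (merge): HEAD=exp@C [exp=C feat=A main=A]
After op 9 (commit): HEAD=exp@D [exp=D feat=A main=A]

Answer: exp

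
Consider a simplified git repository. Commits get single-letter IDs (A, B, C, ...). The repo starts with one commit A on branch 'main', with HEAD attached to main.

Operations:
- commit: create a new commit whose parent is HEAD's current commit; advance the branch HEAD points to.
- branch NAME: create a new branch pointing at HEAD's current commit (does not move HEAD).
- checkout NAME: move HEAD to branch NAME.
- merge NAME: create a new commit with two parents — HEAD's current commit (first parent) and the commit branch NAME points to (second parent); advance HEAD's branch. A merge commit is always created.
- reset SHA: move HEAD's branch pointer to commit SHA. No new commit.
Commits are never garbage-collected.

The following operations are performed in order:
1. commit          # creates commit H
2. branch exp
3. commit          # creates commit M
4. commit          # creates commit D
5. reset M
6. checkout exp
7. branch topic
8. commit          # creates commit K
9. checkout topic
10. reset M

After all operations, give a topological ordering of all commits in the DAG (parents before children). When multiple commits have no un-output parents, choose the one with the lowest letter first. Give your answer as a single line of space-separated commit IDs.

Answer: A H K M D

Derivation:
After op 1 (commit): HEAD=main@H [main=H]
After op 2 (branch): HEAD=main@H [exp=H main=H]
After op 3 (commit): HEAD=main@M [exp=H main=M]
After op 4 (commit): HEAD=main@D [exp=H main=D]
After op 5 (reset): HEAD=main@M [exp=H main=M]
After op 6 (checkout): HEAD=exp@H [exp=H main=M]
After op 7 (branch): HEAD=exp@H [exp=H main=M topic=H]
After op 8 (commit): HEAD=exp@K [exp=K main=M topic=H]
After op 9 (checkout): HEAD=topic@H [exp=K main=M topic=H]
After op 10 (reset): HEAD=topic@M [exp=K main=M topic=M]
commit A: parents=[]
commit D: parents=['M']
commit H: parents=['A']
commit K: parents=['H']
commit M: parents=['H']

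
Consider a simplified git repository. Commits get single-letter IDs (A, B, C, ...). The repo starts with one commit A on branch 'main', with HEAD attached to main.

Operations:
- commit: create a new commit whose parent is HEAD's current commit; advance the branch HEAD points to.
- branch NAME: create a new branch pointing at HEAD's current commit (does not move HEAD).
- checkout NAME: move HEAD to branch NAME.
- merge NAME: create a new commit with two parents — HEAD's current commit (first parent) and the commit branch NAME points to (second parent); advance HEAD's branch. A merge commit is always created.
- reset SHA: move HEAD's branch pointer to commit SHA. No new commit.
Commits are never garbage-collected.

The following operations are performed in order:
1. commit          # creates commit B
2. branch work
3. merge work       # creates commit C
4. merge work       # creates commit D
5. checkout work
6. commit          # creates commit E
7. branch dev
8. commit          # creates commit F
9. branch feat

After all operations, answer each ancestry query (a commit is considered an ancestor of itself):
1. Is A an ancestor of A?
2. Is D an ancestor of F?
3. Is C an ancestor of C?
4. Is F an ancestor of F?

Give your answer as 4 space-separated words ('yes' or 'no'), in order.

After op 1 (commit): HEAD=main@B [main=B]
After op 2 (branch): HEAD=main@B [main=B work=B]
After op 3 (merge): HEAD=main@C [main=C work=B]
After op 4 (merge): HEAD=main@D [main=D work=B]
After op 5 (checkout): HEAD=work@B [main=D work=B]
After op 6 (commit): HEAD=work@E [main=D work=E]
After op 7 (branch): HEAD=work@E [dev=E main=D work=E]
After op 8 (commit): HEAD=work@F [dev=E main=D work=F]
After op 9 (branch): HEAD=work@F [dev=E feat=F main=D work=F]
ancestors(A) = {A}; A in? yes
ancestors(F) = {A,B,E,F}; D in? no
ancestors(C) = {A,B,C}; C in? yes
ancestors(F) = {A,B,E,F}; F in? yes

Answer: yes no yes yes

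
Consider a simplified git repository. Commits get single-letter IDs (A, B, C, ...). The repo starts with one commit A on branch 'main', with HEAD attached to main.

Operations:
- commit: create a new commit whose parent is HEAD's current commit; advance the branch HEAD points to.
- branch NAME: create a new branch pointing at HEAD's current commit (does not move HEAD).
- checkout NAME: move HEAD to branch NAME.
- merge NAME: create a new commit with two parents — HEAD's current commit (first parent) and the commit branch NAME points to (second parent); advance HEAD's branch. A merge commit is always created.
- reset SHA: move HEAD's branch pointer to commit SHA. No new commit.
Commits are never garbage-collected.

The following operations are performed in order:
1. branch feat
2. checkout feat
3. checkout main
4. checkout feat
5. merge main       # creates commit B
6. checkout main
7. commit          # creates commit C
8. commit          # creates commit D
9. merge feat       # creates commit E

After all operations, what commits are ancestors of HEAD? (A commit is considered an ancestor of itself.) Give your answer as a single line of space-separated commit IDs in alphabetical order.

Answer: A B C D E

Derivation:
After op 1 (branch): HEAD=main@A [feat=A main=A]
After op 2 (checkout): HEAD=feat@A [feat=A main=A]
After op 3 (checkout): HEAD=main@A [feat=A main=A]
After op 4 (checkout): HEAD=feat@A [feat=A main=A]
After op 5 (merge): HEAD=feat@B [feat=B main=A]
After op 6 (checkout): HEAD=main@A [feat=B main=A]
After op 7 (commit): HEAD=main@C [feat=B main=C]
After op 8 (commit): HEAD=main@D [feat=B main=D]
After op 9 (merge): HEAD=main@E [feat=B main=E]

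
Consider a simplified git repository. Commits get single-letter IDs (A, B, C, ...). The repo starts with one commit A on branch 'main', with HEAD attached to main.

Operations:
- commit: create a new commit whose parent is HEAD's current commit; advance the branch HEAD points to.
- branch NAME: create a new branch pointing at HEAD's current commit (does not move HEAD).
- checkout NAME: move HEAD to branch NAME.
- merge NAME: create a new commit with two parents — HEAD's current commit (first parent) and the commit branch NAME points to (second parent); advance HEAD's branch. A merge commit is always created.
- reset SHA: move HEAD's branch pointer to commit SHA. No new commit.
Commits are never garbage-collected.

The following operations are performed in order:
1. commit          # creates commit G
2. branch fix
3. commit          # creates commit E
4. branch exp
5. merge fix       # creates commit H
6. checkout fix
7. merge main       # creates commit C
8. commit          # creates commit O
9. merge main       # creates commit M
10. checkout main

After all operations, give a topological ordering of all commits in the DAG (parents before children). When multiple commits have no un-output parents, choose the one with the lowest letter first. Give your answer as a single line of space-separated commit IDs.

Answer: A G E H C O M

Derivation:
After op 1 (commit): HEAD=main@G [main=G]
After op 2 (branch): HEAD=main@G [fix=G main=G]
After op 3 (commit): HEAD=main@E [fix=G main=E]
After op 4 (branch): HEAD=main@E [exp=E fix=G main=E]
After op 5 (merge): HEAD=main@H [exp=E fix=G main=H]
After op 6 (checkout): HEAD=fix@G [exp=E fix=G main=H]
After op 7 (merge): HEAD=fix@C [exp=E fix=C main=H]
After op 8 (commit): HEAD=fix@O [exp=E fix=O main=H]
After op 9 (merge): HEAD=fix@M [exp=E fix=M main=H]
After op 10 (checkout): HEAD=main@H [exp=E fix=M main=H]
commit A: parents=[]
commit C: parents=['G', 'H']
commit E: parents=['G']
commit G: parents=['A']
commit H: parents=['E', 'G']
commit M: parents=['O', 'H']
commit O: parents=['C']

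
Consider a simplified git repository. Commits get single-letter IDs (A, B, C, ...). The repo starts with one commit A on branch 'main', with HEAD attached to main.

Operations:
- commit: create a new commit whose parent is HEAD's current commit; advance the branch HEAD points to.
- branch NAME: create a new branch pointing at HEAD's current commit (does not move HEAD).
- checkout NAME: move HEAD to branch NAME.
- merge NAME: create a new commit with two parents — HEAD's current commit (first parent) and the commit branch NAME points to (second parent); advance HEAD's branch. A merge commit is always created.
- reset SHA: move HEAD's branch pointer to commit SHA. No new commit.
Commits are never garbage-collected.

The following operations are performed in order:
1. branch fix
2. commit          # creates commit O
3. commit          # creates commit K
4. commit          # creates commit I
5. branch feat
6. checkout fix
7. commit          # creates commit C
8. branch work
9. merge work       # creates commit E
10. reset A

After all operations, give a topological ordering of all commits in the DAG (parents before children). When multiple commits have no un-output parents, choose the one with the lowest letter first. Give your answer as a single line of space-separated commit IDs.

After op 1 (branch): HEAD=main@A [fix=A main=A]
After op 2 (commit): HEAD=main@O [fix=A main=O]
After op 3 (commit): HEAD=main@K [fix=A main=K]
After op 4 (commit): HEAD=main@I [fix=A main=I]
After op 5 (branch): HEAD=main@I [feat=I fix=A main=I]
After op 6 (checkout): HEAD=fix@A [feat=I fix=A main=I]
After op 7 (commit): HEAD=fix@C [feat=I fix=C main=I]
After op 8 (branch): HEAD=fix@C [feat=I fix=C main=I work=C]
After op 9 (merge): HEAD=fix@E [feat=I fix=E main=I work=C]
After op 10 (reset): HEAD=fix@A [feat=I fix=A main=I work=C]
commit A: parents=[]
commit C: parents=['A']
commit E: parents=['C', 'C']
commit I: parents=['K']
commit K: parents=['O']
commit O: parents=['A']

Answer: A C E O K I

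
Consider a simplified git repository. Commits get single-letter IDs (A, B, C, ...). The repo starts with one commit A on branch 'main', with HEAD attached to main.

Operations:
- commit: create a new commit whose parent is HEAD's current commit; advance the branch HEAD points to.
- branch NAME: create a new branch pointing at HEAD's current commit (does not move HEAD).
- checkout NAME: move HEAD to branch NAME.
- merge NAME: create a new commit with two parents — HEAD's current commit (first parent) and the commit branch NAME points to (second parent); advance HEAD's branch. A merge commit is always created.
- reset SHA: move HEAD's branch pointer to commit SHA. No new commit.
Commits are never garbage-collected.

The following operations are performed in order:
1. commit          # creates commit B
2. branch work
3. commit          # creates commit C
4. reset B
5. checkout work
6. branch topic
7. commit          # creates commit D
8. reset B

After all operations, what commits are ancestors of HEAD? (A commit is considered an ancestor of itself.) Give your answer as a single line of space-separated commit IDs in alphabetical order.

Answer: A B

Derivation:
After op 1 (commit): HEAD=main@B [main=B]
After op 2 (branch): HEAD=main@B [main=B work=B]
After op 3 (commit): HEAD=main@C [main=C work=B]
After op 4 (reset): HEAD=main@B [main=B work=B]
After op 5 (checkout): HEAD=work@B [main=B work=B]
After op 6 (branch): HEAD=work@B [main=B topic=B work=B]
After op 7 (commit): HEAD=work@D [main=B topic=B work=D]
After op 8 (reset): HEAD=work@B [main=B topic=B work=B]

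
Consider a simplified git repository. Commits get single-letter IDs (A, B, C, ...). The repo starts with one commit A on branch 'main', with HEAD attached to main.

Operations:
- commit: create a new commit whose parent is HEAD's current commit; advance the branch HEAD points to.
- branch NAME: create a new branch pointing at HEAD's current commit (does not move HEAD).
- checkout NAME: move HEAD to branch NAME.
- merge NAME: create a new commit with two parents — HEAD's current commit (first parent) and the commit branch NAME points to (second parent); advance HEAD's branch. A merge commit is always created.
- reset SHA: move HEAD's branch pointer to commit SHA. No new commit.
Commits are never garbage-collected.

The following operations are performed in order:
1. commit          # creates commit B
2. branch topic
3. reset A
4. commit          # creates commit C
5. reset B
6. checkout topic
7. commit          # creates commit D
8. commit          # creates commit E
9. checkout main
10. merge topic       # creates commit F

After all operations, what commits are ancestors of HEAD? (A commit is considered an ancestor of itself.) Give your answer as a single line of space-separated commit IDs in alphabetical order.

After op 1 (commit): HEAD=main@B [main=B]
After op 2 (branch): HEAD=main@B [main=B topic=B]
After op 3 (reset): HEAD=main@A [main=A topic=B]
After op 4 (commit): HEAD=main@C [main=C topic=B]
After op 5 (reset): HEAD=main@B [main=B topic=B]
After op 6 (checkout): HEAD=topic@B [main=B topic=B]
After op 7 (commit): HEAD=topic@D [main=B topic=D]
After op 8 (commit): HEAD=topic@E [main=B topic=E]
After op 9 (checkout): HEAD=main@B [main=B topic=E]
After op 10 (merge): HEAD=main@F [main=F topic=E]

Answer: A B D E F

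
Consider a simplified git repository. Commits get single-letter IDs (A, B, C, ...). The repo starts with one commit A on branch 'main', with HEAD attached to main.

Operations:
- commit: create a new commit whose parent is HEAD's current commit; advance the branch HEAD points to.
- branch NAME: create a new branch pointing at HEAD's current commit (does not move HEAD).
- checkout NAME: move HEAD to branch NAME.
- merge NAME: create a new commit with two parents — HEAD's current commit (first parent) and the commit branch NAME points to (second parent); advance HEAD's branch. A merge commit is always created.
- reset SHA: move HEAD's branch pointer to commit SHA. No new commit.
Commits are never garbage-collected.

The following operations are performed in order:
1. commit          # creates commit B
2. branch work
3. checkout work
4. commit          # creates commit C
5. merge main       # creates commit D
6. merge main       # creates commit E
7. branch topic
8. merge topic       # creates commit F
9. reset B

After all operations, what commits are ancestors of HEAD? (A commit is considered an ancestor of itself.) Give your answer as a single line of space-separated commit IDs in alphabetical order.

After op 1 (commit): HEAD=main@B [main=B]
After op 2 (branch): HEAD=main@B [main=B work=B]
After op 3 (checkout): HEAD=work@B [main=B work=B]
After op 4 (commit): HEAD=work@C [main=B work=C]
After op 5 (merge): HEAD=work@D [main=B work=D]
After op 6 (merge): HEAD=work@E [main=B work=E]
After op 7 (branch): HEAD=work@E [main=B topic=E work=E]
After op 8 (merge): HEAD=work@F [main=B topic=E work=F]
After op 9 (reset): HEAD=work@B [main=B topic=E work=B]

Answer: A B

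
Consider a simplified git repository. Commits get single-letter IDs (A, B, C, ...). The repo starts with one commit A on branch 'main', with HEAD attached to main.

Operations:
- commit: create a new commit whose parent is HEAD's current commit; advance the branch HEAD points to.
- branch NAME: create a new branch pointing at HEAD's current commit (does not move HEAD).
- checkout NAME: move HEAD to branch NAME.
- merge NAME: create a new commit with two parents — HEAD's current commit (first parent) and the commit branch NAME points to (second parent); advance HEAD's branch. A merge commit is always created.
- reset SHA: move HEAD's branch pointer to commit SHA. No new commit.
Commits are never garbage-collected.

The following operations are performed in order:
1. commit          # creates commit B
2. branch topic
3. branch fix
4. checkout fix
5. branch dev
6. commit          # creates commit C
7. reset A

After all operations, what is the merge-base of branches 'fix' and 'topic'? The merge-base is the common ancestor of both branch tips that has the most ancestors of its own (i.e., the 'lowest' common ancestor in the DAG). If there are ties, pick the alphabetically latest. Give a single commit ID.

After op 1 (commit): HEAD=main@B [main=B]
After op 2 (branch): HEAD=main@B [main=B topic=B]
After op 3 (branch): HEAD=main@B [fix=B main=B topic=B]
After op 4 (checkout): HEAD=fix@B [fix=B main=B topic=B]
After op 5 (branch): HEAD=fix@B [dev=B fix=B main=B topic=B]
After op 6 (commit): HEAD=fix@C [dev=B fix=C main=B topic=B]
After op 7 (reset): HEAD=fix@A [dev=B fix=A main=B topic=B]
ancestors(fix=A): ['A']
ancestors(topic=B): ['A', 'B']
common: ['A']

Answer: A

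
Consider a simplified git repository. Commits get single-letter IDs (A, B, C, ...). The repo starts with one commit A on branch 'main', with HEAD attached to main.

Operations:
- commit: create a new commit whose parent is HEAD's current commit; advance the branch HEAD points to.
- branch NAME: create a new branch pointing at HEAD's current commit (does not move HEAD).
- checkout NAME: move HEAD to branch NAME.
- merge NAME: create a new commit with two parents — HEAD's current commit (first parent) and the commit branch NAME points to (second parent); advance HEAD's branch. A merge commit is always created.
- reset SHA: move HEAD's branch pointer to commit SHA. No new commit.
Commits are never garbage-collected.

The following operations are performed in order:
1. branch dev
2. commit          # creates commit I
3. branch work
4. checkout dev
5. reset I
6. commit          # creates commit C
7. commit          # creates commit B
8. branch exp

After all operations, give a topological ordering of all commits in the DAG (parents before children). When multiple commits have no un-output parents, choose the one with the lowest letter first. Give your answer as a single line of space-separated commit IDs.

After op 1 (branch): HEAD=main@A [dev=A main=A]
After op 2 (commit): HEAD=main@I [dev=A main=I]
After op 3 (branch): HEAD=main@I [dev=A main=I work=I]
After op 4 (checkout): HEAD=dev@A [dev=A main=I work=I]
After op 5 (reset): HEAD=dev@I [dev=I main=I work=I]
After op 6 (commit): HEAD=dev@C [dev=C main=I work=I]
After op 7 (commit): HEAD=dev@B [dev=B main=I work=I]
After op 8 (branch): HEAD=dev@B [dev=B exp=B main=I work=I]
commit A: parents=[]
commit B: parents=['C']
commit C: parents=['I']
commit I: parents=['A']

Answer: A I C B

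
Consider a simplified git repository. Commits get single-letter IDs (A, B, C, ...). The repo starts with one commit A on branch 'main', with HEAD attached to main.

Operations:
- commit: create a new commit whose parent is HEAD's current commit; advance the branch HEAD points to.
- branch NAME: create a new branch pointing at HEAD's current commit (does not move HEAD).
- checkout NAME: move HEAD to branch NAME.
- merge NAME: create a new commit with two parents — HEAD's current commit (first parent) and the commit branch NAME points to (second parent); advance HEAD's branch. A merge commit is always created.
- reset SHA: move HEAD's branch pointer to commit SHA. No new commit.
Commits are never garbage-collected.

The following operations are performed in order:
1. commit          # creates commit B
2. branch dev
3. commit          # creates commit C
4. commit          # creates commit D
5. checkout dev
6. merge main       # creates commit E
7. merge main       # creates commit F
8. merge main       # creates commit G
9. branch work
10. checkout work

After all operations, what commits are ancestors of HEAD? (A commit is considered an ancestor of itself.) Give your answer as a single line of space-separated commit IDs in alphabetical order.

After op 1 (commit): HEAD=main@B [main=B]
After op 2 (branch): HEAD=main@B [dev=B main=B]
After op 3 (commit): HEAD=main@C [dev=B main=C]
After op 4 (commit): HEAD=main@D [dev=B main=D]
After op 5 (checkout): HEAD=dev@B [dev=B main=D]
After op 6 (merge): HEAD=dev@E [dev=E main=D]
After op 7 (merge): HEAD=dev@F [dev=F main=D]
After op 8 (merge): HEAD=dev@G [dev=G main=D]
After op 9 (branch): HEAD=dev@G [dev=G main=D work=G]
After op 10 (checkout): HEAD=work@G [dev=G main=D work=G]

Answer: A B C D E F G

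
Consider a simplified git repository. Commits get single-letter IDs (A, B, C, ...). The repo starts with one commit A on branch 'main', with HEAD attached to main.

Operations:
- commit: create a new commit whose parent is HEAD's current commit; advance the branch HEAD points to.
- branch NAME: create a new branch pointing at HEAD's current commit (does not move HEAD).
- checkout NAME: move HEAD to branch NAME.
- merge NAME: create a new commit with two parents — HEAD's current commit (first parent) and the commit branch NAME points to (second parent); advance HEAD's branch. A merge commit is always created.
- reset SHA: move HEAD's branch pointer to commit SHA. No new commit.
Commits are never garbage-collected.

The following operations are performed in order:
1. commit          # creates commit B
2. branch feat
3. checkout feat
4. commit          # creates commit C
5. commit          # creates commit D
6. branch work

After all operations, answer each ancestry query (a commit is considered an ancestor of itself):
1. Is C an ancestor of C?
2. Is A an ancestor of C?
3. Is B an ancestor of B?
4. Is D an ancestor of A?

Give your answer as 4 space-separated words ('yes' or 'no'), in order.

After op 1 (commit): HEAD=main@B [main=B]
After op 2 (branch): HEAD=main@B [feat=B main=B]
After op 3 (checkout): HEAD=feat@B [feat=B main=B]
After op 4 (commit): HEAD=feat@C [feat=C main=B]
After op 5 (commit): HEAD=feat@D [feat=D main=B]
After op 6 (branch): HEAD=feat@D [feat=D main=B work=D]
ancestors(C) = {A,B,C}; C in? yes
ancestors(C) = {A,B,C}; A in? yes
ancestors(B) = {A,B}; B in? yes
ancestors(A) = {A}; D in? no

Answer: yes yes yes no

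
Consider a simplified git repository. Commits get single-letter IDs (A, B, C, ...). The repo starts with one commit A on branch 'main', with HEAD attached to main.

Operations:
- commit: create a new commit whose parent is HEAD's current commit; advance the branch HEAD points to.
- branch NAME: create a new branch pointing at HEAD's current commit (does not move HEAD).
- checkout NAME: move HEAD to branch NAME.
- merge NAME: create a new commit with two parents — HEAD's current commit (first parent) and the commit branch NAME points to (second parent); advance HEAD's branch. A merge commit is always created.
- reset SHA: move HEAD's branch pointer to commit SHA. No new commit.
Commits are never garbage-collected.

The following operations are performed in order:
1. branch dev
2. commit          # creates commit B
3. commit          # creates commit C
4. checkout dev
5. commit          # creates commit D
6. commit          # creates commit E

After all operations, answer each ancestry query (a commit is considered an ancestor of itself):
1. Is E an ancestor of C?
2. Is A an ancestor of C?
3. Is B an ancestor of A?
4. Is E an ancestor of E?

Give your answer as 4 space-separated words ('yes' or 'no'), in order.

After op 1 (branch): HEAD=main@A [dev=A main=A]
After op 2 (commit): HEAD=main@B [dev=A main=B]
After op 3 (commit): HEAD=main@C [dev=A main=C]
After op 4 (checkout): HEAD=dev@A [dev=A main=C]
After op 5 (commit): HEAD=dev@D [dev=D main=C]
After op 6 (commit): HEAD=dev@E [dev=E main=C]
ancestors(C) = {A,B,C}; E in? no
ancestors(C) = {A,B,C}; A in? yes
ancestors(A) = {A}; B in? no
ancestors(E) = {A,D,E}; E in? yes

Answer: no yes no yes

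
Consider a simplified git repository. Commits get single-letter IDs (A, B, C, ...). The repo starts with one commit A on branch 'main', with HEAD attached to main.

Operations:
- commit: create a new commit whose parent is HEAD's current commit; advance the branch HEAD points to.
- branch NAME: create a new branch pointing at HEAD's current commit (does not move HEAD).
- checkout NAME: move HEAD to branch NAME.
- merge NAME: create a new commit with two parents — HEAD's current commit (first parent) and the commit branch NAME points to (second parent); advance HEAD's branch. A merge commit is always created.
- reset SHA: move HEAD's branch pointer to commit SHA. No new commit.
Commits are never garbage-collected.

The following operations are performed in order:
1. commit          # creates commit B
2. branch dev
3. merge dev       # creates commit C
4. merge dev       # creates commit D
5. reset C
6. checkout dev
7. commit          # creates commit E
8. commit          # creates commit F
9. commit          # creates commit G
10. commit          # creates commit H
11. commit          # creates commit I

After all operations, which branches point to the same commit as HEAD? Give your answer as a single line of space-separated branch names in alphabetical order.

After op 1 (commit): HEAD=main@B [main=B]
After op 2 (branch): HEAD=main@B [dev=B main=B]
After op 3 (merge): HEAD=main@C [dev=B main=C]
After op 4 (merge): HEAD=main@D [dev=B main=D]
After op 5 (reset): HEAD=main@C [dev=B main=C]
After op 6 (checkout): HEAD=dev@B [dev=B main=C]
After op 7 (commit): HEAD=dev@E [dev=E main=C]
After op 8 (commit): HEAD=dev@F [dev=F main=C]
After op 9 (commit): HEAD=dev@G [dev=G main=C]
After op 10 (commit): HEAD=dev@H [dev=H main=C]
After op 11 (commit): HEAD=dev@I [dev=I main=C]

Answer: dev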